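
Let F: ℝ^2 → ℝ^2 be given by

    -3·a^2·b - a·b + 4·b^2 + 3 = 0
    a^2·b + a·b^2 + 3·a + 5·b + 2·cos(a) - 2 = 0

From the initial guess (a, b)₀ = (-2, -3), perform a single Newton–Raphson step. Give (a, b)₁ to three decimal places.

(0.063, -2.973)

At (-2, -3): F = (69.000, -53.83229).
Jacobian J = [[-6·a·b - b, -3·a^2 - a + 8·b], [2·a·b + b^2 - 2·sin(a) + 3, a^2 + 2·a·b + 5]].
At the point, J = [[-33.000, -34.000], [25.81859, 21.000]] (det J = 184.83223).
Solving J·Δ = −F gives Δ = (2.063, 0.027).
Then the next iterate is (a, b)₁ = (0.063, -2.973).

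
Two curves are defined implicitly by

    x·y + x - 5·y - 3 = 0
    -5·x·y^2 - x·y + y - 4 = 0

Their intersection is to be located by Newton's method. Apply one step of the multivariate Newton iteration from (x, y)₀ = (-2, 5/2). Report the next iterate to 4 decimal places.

At (-2, 5/2): F = (-22.5000, 66.0000).
Jacobian J = [[y + 1, x - 5], [-5·y^2 - y, -10·x·y - x + 1]].
At the point, J = [[3.5000, -7.0000], [-33.7500, 53.0000]] (det J = -50.7500).
Solving J·Δ = −F gives Δ = (-14.3941, -10.4113).
Then the next iterate is (x, y)₁ = (-16.3941, -7.9113).

(-16.3941, -7.9113)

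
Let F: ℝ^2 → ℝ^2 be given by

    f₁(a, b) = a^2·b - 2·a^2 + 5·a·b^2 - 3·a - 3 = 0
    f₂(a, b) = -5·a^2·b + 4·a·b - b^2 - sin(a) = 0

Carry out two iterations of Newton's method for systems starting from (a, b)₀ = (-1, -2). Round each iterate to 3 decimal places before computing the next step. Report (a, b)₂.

(-0.357, -0.695)

At (-1, -2): F = (-24.000, 14.84147).
Jacobian J = [[2·a·b - 4·a + 5·b^2 - 3, a^2 + 10·a·b], [-10·a·b + 4·b - cos(a), -5·a^2 + 4·a - 2·b]].
At the point, J = [[25.000, 21.000], [-28.54030, -5.000]] (det J = 474.34635).
Solving J·Δ = −F gives Δ = (0.404, 0.662).
Then the next iterate is (a, b)₁ = (-0.596, -1.338).
Round to (-0.596, -1.338) and repeat: F = (-7.73264, 4.33728), J = [[9.93012, 8.32970], [-14.15407, -1.48408]].
Δ = (0.239, 0.643), so (a, b)₂ = (-0.357, -0.695).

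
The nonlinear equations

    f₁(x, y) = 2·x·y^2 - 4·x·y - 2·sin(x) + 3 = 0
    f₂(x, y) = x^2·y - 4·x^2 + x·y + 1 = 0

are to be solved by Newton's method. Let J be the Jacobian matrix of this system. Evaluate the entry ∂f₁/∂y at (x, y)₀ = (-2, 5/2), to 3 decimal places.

∂f₁/∂y = 4·x·y - 4·x.
At (-2, 5/2) this is -12.000.

-12.000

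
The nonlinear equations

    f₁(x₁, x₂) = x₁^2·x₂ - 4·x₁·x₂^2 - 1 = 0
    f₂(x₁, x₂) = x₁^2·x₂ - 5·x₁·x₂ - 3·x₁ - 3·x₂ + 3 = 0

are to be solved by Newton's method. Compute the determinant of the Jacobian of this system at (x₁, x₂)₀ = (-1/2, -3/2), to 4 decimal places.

J = [[2·x₁·x₂ - 4·x₂^2, x₁^2 - 8·x₁·x₂], [2·x₁·x₂ - 5·x₂ - 3, x₁^2 - 5·x₁ - 3]].
At the point, J = [[-7.5000, -5.7500], [6.0000, -0.2500]].
det J = 36.3750.

36.3750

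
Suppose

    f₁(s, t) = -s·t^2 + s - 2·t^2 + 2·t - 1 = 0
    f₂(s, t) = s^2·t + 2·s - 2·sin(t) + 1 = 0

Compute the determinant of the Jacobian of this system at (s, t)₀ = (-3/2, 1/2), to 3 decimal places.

-0.379

J = [[-t^2 + 1, -2·s·t - 4·t + 2], [2·s·t + 2, s^2 - 2·cos(t)]].
At the point, J = [[0.750, 1.500], [0.500, 0.49483]].
det J = -0.379.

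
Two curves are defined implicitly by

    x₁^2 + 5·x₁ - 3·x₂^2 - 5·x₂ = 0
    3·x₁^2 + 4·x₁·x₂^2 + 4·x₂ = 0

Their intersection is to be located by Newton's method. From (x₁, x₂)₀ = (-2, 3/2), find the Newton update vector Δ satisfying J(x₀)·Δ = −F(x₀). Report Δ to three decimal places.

At (-2, 3/2): F = (-20.250, 0.000).
Jacobian J = [[2·x₁ + 5, -6·x₂ - 5], [6·x₁ + 4·x₂^2, 8·x₁·x₂ + 4]].
At the point, J = [[1.000, -14.000], [-3.000, -20.000]] (det J = -62.000).
Solving J·Δ = −F gives Δ = (6.532, -0.980).

(6.532, -0.980)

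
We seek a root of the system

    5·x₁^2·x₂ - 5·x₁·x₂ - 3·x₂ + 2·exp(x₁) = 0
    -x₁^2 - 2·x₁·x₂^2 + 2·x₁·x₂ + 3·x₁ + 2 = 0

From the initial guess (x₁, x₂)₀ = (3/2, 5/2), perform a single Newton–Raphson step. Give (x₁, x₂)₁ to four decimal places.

At (3/2, 5/2): F = (10.838378, -7.0000).
Jacobian J = [[10·x₁·x₂ - 5·x₂ + 2·exp(x₁), 5·x₁^2 - 5·x₁ - 3], [-2·x₁ - 2·x₂^2 + 2·x₂ + 3, -4·x₁·x₂ + 2·x₁]].
At the point, J = [[33.963378, 0.7500], [-7.5000, -12.0000]] (det J = -401.935538).
Solving J·Δ = −F gives Δ = (-0.3105, -0.3893).
Then the next iterate is (x₁, x₂)₁ = (1.1895, 2.1107).

(1.1895, 2.1107)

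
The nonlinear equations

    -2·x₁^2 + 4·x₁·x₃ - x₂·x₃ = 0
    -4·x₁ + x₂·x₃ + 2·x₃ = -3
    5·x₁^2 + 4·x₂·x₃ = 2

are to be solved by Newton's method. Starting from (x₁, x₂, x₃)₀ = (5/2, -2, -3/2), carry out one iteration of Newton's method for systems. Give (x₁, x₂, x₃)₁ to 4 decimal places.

(0.9006, -2.4016, -1.0407)

At (5/2, -2, -3/2): F = (-30.5000, -7.0000, 41.2500).
Jacobian J = [[-4·x₁ + 4·x₃, -x₃, 4·x₁ - x₂], [-4, x₃, x₂ + 2], [10·x₁, 4·x₃, 4·x₂]].
At the point, J = [[-16.0000, 1.5000, 12.0000], [-4.0000, -1.5000, 0.0000], [25.0000, -6.0000, -8.0000]] (det J = 498.0000).
Solving J·Δ = −F gives Δ = (-1.5994, -0.4016, 0.4593).
Then the next iterate is (x₁, x₂, x₃)₁ = (0.9006, -2.4016, -1.0407).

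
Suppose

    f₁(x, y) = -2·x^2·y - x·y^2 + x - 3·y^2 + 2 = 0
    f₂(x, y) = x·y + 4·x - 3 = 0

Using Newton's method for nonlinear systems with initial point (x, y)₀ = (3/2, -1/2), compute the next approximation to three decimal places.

(0.267, 0.878)

At (3/2, -1/2): F = (4.625, 2.250).
Jacobian J = [[-4·x·y - y^2 + 1, -2·x^2 - 2·x·y - 6·y], [y + 4, x]].
At the point, J = [[3.750, 0.000], [3.500, 1.500]] (det J = 5.625).
Solving J·Δ = −F gives Δ = (-1.233, 1.378).
Then the next iterate is (x, y)₁ = (0.267, 0.878).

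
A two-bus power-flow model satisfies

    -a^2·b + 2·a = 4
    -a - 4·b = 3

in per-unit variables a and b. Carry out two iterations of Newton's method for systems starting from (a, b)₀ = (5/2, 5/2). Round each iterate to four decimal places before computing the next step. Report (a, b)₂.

At (5/2, 5/2): F = (-14.6250, -15.5000).
Jacobian J = [[-2·a·b + 2, -a^2], [-1, -4]].
At the point, J = [[-10.5000, -6.2500], [-1.0000, -4.0000]] (det J = 35.7500).
Solving J·Δ = −F gives Δ = (1.0734, -4.1434).
Then the next iterate is (a, b)₁ = (3.5734, -1.6434).
Round to (3.5734, -1.6434) and repeat: F = (24.131683, 0.0002), J = [[13.745051, -12.769188], [-1.0000, -4.0000]].
Δ = (-1.4247, 0.3562), so (a, b)₂ = (2.1487, -1.2872).

(2.1487, -1.2872)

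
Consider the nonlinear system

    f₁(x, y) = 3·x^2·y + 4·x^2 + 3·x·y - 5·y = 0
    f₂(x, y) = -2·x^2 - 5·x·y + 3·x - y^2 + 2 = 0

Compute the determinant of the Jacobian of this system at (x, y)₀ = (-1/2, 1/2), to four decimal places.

8.3750

J = [[6·x·y + 8·x + 3·y, 3·x^2 + 3·x - 5], [-4·x - 5·y + 3, -5·x - 2·y]].
At the point, J = [[-4.0000, -5.7500], [2.5000, 1.5000]].
det J = 8.3750.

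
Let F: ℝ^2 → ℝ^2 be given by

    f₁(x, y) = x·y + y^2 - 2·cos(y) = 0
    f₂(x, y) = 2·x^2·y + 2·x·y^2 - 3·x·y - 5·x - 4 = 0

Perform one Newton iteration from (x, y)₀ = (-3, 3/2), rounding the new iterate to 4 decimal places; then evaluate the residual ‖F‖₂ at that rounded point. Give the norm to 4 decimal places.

At (-3, 3/2): F = (-2.391474, 38.0000).
Jacobian J = [[y, x + 2·y + 2·sin(y)], [4·x·y + 2·y^2 - 3·y - 5, 2·x^2 + 4·x·y - 3·x]].
At the point, J = [[1.5000, 1.994990], [-23.0000, 9.0000]] (det J = 59.384769).
Solving J·Δ = −F gives Δ = (1.6390, -0.0336).
Then the next iterate is (x, y)₁ = (-1.3610, 1.4664).
Re-evaluating at (-1.3610, 1.4664): F = (-0.053855, 8.371603), so ‖F‖₂ = 8.3718.

8.3718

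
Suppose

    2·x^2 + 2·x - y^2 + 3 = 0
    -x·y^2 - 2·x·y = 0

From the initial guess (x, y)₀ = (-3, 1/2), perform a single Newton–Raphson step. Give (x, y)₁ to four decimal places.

At (-3, 1/2): F = (14.7500, 3.7500).
Jacobian J = [[4·x + 2, -2·y], [-y^2 - 2·y, -2·x·y - 2·x]].
At the point, J = [[-10.0000, -1.0000], [-1.2500, 9.0000]] (det J = -91.2500).
Solving J·Δ = −F gives Δ = (1.4959, -0.2089).
Then the next iterate is (x, y)₁ = (-1.5041, 0.2911).

(-1.5041, 0.2911)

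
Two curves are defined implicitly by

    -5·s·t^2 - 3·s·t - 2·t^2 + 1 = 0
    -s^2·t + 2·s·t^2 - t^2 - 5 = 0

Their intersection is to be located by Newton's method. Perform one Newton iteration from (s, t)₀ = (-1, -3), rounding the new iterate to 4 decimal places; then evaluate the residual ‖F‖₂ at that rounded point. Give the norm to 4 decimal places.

7.8691

At (-1, -3): F = (19.0000, -29.0000).
Jacobian J = [[-5·t^2 - 3·t, -10·s·t - 3·s - 4·t], [-2·s·t + 2·t^2, -s^2 + 4·s·t - 2·t]].
At the point, J = [[-36.0000, -15.0000], [12.0000, 17.0000]] (det J = -432.0000).
Solving J·Δ = −F gives Δ = (-0.2593, 1.8889).
Then the next iterate is (s, t)₁ = (-1.2593, -1.1111).
Re-evaluating at (-1.2593, -1.1111): F = (2.106590, -7.581841), so ‖F‖₂ = 7.8691.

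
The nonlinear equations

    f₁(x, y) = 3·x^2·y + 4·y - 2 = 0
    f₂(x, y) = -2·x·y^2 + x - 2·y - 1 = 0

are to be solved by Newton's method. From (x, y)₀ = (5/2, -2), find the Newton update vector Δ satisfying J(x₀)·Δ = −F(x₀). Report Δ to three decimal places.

At (5/2, -2): F = (-47.500, -14.500).
Jacobian J = [[6·x·y, 3·x^2 + 4], [-2·y^2 + 1, -4·x·y - 2]].
At the point, J = [[-30.000, 22.750], [-7.000, 18.000]] (det J = -380.750).
Solving J·Δ = −F gives Δ = (-1.379, 0.269).

(-1.379, 0.269)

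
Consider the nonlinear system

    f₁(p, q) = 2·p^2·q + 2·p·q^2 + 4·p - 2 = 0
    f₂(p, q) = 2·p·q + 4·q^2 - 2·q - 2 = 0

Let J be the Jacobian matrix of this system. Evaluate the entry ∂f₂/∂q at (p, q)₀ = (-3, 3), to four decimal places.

16.0000

∂f₂/∂q = 2·p + 8·q - 2.
At (-3, 3) this is 16.0000.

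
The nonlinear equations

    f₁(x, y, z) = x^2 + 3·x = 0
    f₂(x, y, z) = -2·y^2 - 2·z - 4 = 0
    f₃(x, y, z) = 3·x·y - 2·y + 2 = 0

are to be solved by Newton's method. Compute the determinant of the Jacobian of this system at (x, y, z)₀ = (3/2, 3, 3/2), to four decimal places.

30.0000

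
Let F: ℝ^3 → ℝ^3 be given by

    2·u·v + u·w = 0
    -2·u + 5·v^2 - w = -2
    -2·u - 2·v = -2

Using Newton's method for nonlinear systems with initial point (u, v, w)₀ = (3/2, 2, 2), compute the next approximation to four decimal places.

(-0.1000, 1.1000, 4.2000)

At (3/2, 2, 2): F = (9.0000, 17.0000, -5.0000).
Jacobian J = [[2·v + w, 2·u, u], [-2, 10·v, -1], [-2, -2, 0]].
At the point, J = [[6.0000, 3.0000, 1.5000], [-2.0000, 20.0000, -1.0000], [-2.0000, -2.0000, 0.0000]] (det J = 60.0000).
Solving J·Δ = −F gives Δ = (-1.6000, -0.9000, 2.2000).
Then the next iterate is (u, v, w)₁ = (-0.1000, 1.1000, 4.2000).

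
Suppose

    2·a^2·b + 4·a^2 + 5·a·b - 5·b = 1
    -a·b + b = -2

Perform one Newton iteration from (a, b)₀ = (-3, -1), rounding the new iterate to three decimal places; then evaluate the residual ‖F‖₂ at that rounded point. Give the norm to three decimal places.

At (-3, -1): F = (37.000, -2.000).
Jacobian J = [[4·a·b + 8·a + 5·b, 2·a^2 + 5·a - 5], [-b, -a + 1]].
At the point, J = [[-17.000, -2.000], [1.000, 4.000]] (det J = -66.000).
Solving J·Δ = −F gives Δ = (2.182, -0.045).
Then the next iterate is (a, b)₁ = (-0.818, -1.045).
Re-evaluating at (-0.818, -1.045): F = (9.77708, 0.10019), so ‖F‖₂ = 9.778.

9.778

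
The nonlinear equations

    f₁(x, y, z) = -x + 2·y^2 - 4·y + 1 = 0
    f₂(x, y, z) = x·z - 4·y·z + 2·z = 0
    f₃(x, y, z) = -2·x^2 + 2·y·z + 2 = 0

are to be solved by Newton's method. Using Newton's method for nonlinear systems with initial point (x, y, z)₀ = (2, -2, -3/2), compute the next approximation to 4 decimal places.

At (2, -2, -3/2): F = (15.0000, -18.0000, 0.0000).
Jacobian J = [[-1, 4·y - 4, 0], [z, -4·z, x - 4·y + 2], [-4·x, 2·z, 2·y]].
At the point, J = [[-1.0000, -12.0000, 0.0000], [-1.5000, 6.0000, 12.0000], [-8.0000, -3.0000, -4.0000]] (det J = 1212.0000).
Solving J·Δ = −F gives Δ = (-0.8614, 1.3218, 0.7314).
Then the next iterate is (x, y, z)₁ = (1.1386, -0.6782, -0.7686).

(1.1386, -0.6782, -0.7686)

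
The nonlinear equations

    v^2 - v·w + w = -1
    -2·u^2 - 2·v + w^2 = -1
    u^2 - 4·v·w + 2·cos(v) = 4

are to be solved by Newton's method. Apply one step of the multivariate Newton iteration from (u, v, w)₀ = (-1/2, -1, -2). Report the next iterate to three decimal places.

At (-1/2, -1, -2): F = (-2.000, 6.500, -10.66940).
Jacobian J = [[0, 2·v - w, -v + 1], [-4·u, -2, 2·w], [2·u, -4·w - 2·sin(v), -4·v]].
At the point, J = [[0.000, 0.000, 2.000], [2.000, -2.000, -4.000], [-1.000, 9.68294, 4.000]] (det J = 34.73177).
Solving J·Δ = −F gives Δ = (-0.626, 0.624, 1.000).
Then the next iterate is (u, v, w)₁ = (-1.126, -0.376, -1.000).

(-1.126, -0.376, -1.000)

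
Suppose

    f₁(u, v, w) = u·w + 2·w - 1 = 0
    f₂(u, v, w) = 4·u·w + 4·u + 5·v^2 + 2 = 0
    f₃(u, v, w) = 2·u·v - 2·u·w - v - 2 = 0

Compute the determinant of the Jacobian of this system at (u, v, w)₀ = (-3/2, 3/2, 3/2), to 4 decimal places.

11.5000

J = [[w, 0, u + 2], [4·w + 4, 10·v, 4·u], [2·v - 2·w, 2·u - 1, -2·u]].
At the point, J = [[1.5000, 0.0000, 0.5000], [10.0000, 15.0000, -6.0000], [0.0000, -4.0000, 3.0000]].
det J = 11.5000.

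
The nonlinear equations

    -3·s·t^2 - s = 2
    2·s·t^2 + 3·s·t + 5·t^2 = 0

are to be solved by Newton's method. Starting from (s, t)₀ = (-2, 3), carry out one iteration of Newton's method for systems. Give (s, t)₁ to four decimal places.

At (-2, 3): F = (54.0000, -9.0000).
Jacobian J = [[-3·t^2 - 1, -6·s·t], [2·t^2 + 3·t, 4·s·t + 3·s + 10·t]].
At the point, J = [[-28.0000, 36.0000], [27.0000, 0.0000]] (det J = -972.0000).
Solving J·Δ = −F gives Δ = (0.3333, -1.2407).
Then the next iterate is (s, t)₁ = (-1.6667, 1.7593).

(-1.6667, 1.7593)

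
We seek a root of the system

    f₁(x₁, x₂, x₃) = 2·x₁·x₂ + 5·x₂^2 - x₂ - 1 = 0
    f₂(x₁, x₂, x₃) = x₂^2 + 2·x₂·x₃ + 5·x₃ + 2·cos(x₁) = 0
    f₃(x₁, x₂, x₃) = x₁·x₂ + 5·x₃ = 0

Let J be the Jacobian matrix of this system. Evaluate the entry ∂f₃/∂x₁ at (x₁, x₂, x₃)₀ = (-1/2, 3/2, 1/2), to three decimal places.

1.500

∂f₃/∂x₁ = x₂.
At (-1/2, 3/2, 1/2) this is 1.500.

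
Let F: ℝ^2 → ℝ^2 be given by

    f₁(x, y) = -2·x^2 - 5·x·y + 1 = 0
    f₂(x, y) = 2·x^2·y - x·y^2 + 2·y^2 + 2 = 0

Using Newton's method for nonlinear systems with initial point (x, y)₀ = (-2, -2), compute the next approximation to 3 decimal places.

At (-2, -2): F = (-27.000, 2.000).
Jacobian J = [[-4·x - 5·y, -5·x], [4·x·y - y^2, 2·x^2 - 2·x·y + 4·y]].
At the point, J = [[18.000, 10.000], [12.000, -8.000]] (det J = -264.000).
Solving J·Δ = −F gives Δ = (0.742, 1.364).
Then the next iterate is (x, y)₁ = (-1.258, -0.636).

(-1.258, -0.636)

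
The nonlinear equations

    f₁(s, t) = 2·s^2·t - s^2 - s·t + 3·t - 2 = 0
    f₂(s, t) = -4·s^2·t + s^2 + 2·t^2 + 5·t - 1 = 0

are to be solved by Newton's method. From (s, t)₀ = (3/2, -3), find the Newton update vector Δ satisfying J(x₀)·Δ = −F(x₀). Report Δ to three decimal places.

At (3/2, -3): F = (-22.250, 31.250).
Jacobian J = [[4·s·t - 2·s - t, 2·s^2 - s + 3], [-8·s·t + 2·s, -4·s^2 + 4·t + 5]].
At the point, J = [[-18.000, 6.000], [39.000, -16.000]] (det J = 54.000).
Solving J·Δ = −F gives Δ = (-3.120, -5.653).

(-3.120, -5.653)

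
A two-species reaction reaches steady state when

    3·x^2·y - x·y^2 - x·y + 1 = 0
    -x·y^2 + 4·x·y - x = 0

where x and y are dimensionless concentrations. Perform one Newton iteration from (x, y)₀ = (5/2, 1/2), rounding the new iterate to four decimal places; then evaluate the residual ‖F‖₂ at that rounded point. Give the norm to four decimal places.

2.8149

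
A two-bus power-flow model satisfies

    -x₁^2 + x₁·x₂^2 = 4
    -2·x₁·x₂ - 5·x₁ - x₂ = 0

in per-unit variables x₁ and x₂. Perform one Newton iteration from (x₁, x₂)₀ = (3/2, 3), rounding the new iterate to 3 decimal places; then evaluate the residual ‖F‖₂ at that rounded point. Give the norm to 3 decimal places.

At (3/2, 3): F = (7.250, -19.500).
Jacobian J = [[-2·x₁ + x₂^2, 2·x₁·x₂], [-2·x₂ - 5, -2·x₁ - 1]].
At the point, J = [[6.000, 9.000], [-11.000, -4.000]] (det J = 75.000).
Solving J·Δ = −F gives Δ = (-1.953, 0.497).
Then the next iterate is (x₁, x₂)₁ = (-0.453, 3.497).
Re-evaluating at (-0.453, 3.497): F = (-9.74495, 1.93628), so ‖F‖₂ = 9.935.

9.935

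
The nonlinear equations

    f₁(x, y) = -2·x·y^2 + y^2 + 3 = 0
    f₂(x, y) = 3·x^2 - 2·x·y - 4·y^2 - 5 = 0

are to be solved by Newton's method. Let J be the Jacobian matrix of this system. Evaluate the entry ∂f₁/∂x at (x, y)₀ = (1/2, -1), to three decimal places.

-2.000

∂f₁/∂x = -2·y^2.
At (1/2, -1) this is -2.000.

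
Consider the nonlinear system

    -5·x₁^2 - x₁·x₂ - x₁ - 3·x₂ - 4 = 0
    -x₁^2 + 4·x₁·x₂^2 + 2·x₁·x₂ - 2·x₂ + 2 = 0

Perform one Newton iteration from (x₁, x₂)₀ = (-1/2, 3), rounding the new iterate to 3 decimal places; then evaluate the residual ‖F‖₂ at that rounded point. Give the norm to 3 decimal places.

At (-1/2, 3): F = (-12.250, -25.250).
Jacobian J = [[-10·x₁ - x₂ - 1, -x₁ - 3], [-2·x₁ + 4·x₂^2 + 2·x₂, 8·x₁·x₂ + 2·x₁ - 2]].
At the point, J = [[1.000, -2.500], [43.000, -15.000]] (det J = 92.500).
Solving J·Δ = −F gives Δ = (-1.304, -5.422).
Then the next iterate is (x₁, x₂)₁ = (-1.804, -2.422).
Re-evaluating at (-1.804, -2.422): F = (-15.57137, -30.00150), so ‖F‖₂ = 33.802.

33.802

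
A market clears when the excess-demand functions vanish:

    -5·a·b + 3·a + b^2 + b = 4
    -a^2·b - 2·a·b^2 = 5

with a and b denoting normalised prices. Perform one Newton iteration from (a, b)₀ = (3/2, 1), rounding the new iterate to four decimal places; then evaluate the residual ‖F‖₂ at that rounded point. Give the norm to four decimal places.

5.7667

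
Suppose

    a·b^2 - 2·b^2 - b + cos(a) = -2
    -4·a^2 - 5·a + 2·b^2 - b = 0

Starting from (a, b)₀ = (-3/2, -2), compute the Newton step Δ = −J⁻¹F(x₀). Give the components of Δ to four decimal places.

At (-3/2, -2): F = (-9.929263, 8.5000).
Jacobian J = [[b^2 - sin(a), 2·a·b - 4·b - 1], [-8·a - 5, 4·b - 1]].
At the point, J = [[4.997495, 13.0000], [7.0000, -9.0000]] (det J = -135.977455).
Solving J·Δ = −F gives Δ = (-0.1554, 0.8235).

(-0.1554, 0.8235)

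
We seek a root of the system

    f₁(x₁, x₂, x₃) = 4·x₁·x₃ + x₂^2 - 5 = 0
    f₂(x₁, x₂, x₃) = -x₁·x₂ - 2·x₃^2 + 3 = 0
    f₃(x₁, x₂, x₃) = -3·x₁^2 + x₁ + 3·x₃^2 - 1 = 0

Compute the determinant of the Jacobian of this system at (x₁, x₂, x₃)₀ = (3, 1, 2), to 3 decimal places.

J = [[4·x₃, 2·x₂, 4·x₁], [-x₂, -x₁, -4·x₃], [-6·x₁ + 1, 0, 6·x₃]].
At the point, J = [[8.000, 2.000, 12.000], [-1.000, -3.000, -8.000], [-17.000, 0.000, 12.000]].
det J = -604.000.

-604.000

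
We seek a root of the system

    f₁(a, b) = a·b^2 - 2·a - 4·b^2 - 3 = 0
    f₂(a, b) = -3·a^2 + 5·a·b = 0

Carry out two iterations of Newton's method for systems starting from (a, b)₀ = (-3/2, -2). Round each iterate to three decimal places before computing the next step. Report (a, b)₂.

At (-3/2, -2): F = (-22.000, 8.250).
Jacobian J = [[b^2 - 2, 2·a·b - 8·b], [-6·a + 5·b, 5·a]].
At the point, J = [[2.000, 22.000], [-1.000, -7.500]] (det J = 7.000).
Solving J·Δ = −F gives Δ = (2.357, 0.786).
Then the next iterate is (a, b)₁ = (0.857, -1.214).
Round to (0.857, -1.214) and repeat: F = (-9.34614, -7.40534), J = [[-0.52620, 7.63120], [-11.212, 4.285]].
Δ = (-0.198, 1.211), so (a, b)₂ = (0.659, -0.003).

(0.659, -0.003)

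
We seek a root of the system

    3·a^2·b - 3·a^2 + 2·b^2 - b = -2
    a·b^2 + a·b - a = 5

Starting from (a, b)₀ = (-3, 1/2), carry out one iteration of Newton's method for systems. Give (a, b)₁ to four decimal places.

(1.0000, -0.3750)

At (-3, 1/2): F = (-11.5000, -4.2500).
Jacobian J = [[6·a·b - 6·a, 3·a^2 + 4·b - 1], [b^2 + b - 1, 2·a·b + a]].
At the point, J = [[9.0000, 28.0000], [-0.2500, -6.0000]] (det J = -47.0000).
Solving J·Δ = −F gives Δ = (4.0000, -0.8750).
Then the next iterate is (a, b)₁ = (1.0000, -0.3750).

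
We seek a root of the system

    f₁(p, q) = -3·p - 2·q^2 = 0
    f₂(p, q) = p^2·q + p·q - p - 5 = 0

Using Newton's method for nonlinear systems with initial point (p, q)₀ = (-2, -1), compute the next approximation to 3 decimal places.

At (-2, -1): F = (4.000, -5.000).
Jacobian J = [[-3, -4·q], [2·p·q + q - 1, p^2 + p]].
At the point, J = [[-3.000, 4.000], [2.000, 2.000]] (det J = -14.000).
Solving J·Δ = −F gives Δ = (2.000, 0.500).
Then the next iterate is (p, q)₁ = (0.000, -0.500).

(0.000, -0.500)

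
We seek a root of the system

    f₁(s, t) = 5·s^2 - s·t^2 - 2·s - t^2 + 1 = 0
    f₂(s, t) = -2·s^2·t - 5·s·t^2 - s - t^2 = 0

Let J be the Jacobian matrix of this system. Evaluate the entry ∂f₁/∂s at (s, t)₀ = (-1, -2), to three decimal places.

∂f₁/∂s = 10·s - t^2 - 2.
At (-1, -2) this is -16.000.

-16.000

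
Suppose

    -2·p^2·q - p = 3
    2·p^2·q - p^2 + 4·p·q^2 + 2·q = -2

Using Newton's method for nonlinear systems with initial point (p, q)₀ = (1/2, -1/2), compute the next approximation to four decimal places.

At (1/2, -1/2): F = (-3.2500, 1.0000).
Jacobian J = [[-4·p·q - 1, -2·p^2], [4·p·q - 2·p + 4·q^2, 2·p^2 + 8·p·q + 2]].
At the point, J = [[0.0000, -0.5000], [-1.0000, 0.5000]] (det J = -0.5000).
Solving J·Δ = −F gives Δ = (-2.2500, -6.5000).
Then the next iterate is (p, q)₁ = (-1.7500, -7.0000).

(-1.7500, -7.0000)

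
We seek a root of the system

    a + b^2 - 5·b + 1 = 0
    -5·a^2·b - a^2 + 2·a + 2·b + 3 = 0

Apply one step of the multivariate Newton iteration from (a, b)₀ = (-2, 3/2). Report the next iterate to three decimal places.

At (-2, 3/2): F = (-6.250, -32.000).
Jacobian J = [[1, 2·b - 5], [-10·a·b - 2·a + 2, -5·a^2 + 2]].
At the point, J = [[1.000, -2.000], [36.000, -18.000]] (det J = 54.000).
Solving J·Δ = −F gives Δ = (-0.898, -3.574).
Then the next iterate is (a, b)₁ = (-2.898, -2.074).

(-2.898, -2.074)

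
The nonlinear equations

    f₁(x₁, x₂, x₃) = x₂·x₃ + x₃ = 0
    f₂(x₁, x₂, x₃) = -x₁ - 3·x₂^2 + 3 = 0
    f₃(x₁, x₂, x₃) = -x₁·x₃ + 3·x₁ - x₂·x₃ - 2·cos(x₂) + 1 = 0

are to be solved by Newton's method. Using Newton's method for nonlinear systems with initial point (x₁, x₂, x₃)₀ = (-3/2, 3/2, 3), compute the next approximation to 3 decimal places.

(28.860, -2.123, 4.348)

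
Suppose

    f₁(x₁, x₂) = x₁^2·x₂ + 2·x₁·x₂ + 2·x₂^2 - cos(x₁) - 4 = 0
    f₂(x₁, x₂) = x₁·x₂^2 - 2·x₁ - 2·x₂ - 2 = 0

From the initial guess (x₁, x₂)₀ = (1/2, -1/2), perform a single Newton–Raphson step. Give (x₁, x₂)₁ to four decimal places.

At (1/2, -1/2): F = (-5.002583, -1.8750).
Jacobian J = [[2·x₁·x₂ + 2·x₂ + sin(x₁), x₁^2 + 2·x₁ + 4·x₂], [x₂^2 - 2, 2·x₁·x₂ - 2]].
At the point, J = [[-1.020574, -0.7500], [-1.7500, -2.5000]] (det J = 1.238936).
Solving J·Δ = −F gives Δ = (-8.9595, 5.5216).
Then the next iterate is (x₁, x₂)₁ = (-8.4595, 5.0216).

(-8.4595, 5.0216)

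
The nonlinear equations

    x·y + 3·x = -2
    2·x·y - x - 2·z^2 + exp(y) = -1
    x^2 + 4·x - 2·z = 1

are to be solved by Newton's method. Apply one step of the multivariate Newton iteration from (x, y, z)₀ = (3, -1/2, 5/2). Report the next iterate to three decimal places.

At (3, -1/2, 5/2): F = (9.500, -16.89347, 15.000).
Jacobian J = [[y + 3, x, 0], [2·y - 1, 2·x + exp(y), -4·z], [2·x + 4, 0, -2]].
At the point, J = [[2.500, 3.000, 0.000], [-2.000, 6.60653, -10.000], [10.000, 0.000, -2.000]] (det J = -345.03265).
Solving J·Δ = −F gives Δ = (-1.962, -1.532, -2.309).
Then the next iterate is (x, y, z)₁ = (1.038, -2.032, 0.191).

(1.038, -2.032, 0.191)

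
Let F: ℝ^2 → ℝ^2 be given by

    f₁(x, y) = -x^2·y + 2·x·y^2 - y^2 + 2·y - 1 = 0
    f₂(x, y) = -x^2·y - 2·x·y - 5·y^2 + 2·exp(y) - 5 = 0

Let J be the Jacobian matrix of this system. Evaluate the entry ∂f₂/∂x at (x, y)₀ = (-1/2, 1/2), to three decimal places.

∂f₂/∂x = -2·x·y - 2·y.
At (-1/2, 1/2) this is -0.500.

-0.500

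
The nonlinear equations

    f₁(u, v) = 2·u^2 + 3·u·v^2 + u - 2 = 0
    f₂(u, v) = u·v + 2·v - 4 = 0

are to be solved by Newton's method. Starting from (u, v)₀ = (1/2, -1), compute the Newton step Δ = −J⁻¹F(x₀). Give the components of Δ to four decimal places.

(1.5208, 3.2083)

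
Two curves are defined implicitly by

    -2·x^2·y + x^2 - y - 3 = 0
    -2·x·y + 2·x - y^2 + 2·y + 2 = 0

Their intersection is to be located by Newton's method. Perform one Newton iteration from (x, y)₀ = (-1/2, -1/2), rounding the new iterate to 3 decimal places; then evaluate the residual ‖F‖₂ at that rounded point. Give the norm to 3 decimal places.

At (-1/2, -1/2): F = (-2.000, -0.750).
Jacobian J = [[-4·x·y + 2·x, -2·x^2 - 1], [-2·y + 2, -2·x - 2·y + 2]].
At the point, J = [[-2.000, -1.500], [3.000, 4.000]] (det J = -3.500).
Solving J·Δ = −F gives Δ = (-2.607, 2.143).
Then the next iterate is (x, y)₁ = (-3.107, 1.643).
Re-evaluating at (-3.107, 1.643): F = (-26.71078, 6.58215), so ‖F‖₂ = 27.510.

27.510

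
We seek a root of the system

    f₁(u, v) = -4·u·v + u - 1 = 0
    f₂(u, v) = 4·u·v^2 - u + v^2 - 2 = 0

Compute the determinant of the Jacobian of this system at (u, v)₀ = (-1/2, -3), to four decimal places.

8.0000

J = [[-4·v + 1, -4·u], [4·v^2 - 1, 8·u·v + 2·v]].
At the point, J = [[13.0000, 2.0000], [35.0000, 6.0000]].
det J = 8.0000.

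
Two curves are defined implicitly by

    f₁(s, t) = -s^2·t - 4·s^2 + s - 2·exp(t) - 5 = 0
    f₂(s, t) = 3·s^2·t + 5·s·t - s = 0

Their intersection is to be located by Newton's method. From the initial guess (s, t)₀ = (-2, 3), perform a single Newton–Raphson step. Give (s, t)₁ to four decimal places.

(-1.7778, 1.4441)

At (-2, 3): F = (-75.171074, 8.0000).
Jacobian J = [[-2·s·t - 8·s + 1, -s^2 - 2·exp(t)], [6·s·t + 5·t - 1, 3·s^2 + 5·s]].
At the point, J = [[29.0000, -44.171074], [-22.0000, 2.0000]] (det J = -913.763625).
Solving J·Δ = −F gives Δ = (0.2222, -1.5559).
Then the next iterate is (s, t)₁ = (-1.7778, 1.4441).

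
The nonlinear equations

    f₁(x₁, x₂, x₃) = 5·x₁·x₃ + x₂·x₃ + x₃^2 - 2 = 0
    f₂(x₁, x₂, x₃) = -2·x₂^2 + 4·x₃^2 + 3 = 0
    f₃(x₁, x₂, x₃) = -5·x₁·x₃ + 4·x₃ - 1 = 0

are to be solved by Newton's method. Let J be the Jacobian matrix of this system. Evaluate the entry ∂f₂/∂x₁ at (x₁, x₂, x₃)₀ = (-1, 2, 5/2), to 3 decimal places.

0.000

∂f₂/∂x₁ = 0.
At (-1, 2, 5/2) this is 0.000.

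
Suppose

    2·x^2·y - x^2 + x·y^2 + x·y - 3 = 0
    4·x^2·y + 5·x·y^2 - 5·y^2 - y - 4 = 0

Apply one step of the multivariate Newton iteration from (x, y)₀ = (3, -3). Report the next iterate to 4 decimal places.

(1.7187, -2.3761)

At (3, -3): F = (-48.0000, -19.0000).
Jacobian J = [[4·x·y - 2·x + y^2 + y, 2·x^2 + 2·x·y + x], [8·x·y + 5·y^2, 4·x^2 + 10·x·y - 10·y - 1]].
At the point, J = [[-36.0000, 3.0000], [-27.0000, -25.0000]] (det J = 981.0000).
Solving J·Δ = −F gives Δ = (-1.2813, 0.6239).
Then the next iterate is (x, y)₁ = (1.7187, -2.3761).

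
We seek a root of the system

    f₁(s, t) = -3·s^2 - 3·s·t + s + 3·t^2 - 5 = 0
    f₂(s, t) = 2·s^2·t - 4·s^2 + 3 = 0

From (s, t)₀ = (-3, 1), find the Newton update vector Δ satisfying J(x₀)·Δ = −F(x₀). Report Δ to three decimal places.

At (-3, 1): F = (-23.000, -15.000).
Jacobian J = [[-6·s - 3·t + 1, -3·s + 6·t], [4·s·t - 8·s, 2·s^2]].
At the point, J = [[16.000, 15.000], [12.000, 18.000]] (det J = 108.000).
Solving J·Δ = −F gives Δ = (1.750, -0.333).

(1.750, -0.333)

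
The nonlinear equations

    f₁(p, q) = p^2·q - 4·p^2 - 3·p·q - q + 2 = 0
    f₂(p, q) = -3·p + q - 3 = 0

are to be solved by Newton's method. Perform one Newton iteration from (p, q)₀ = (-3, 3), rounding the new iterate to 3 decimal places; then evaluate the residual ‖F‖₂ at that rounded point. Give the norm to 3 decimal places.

0.711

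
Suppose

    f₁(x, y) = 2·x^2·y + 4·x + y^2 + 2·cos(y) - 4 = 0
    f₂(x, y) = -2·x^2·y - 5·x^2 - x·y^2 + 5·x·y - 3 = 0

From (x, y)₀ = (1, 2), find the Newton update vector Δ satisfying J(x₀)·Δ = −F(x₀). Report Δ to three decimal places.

(-0.469, -0.367)

At (1, 2): F = (7.16771, -6.000).
Jacobian J = [[4·x·y + 4, 2·x^2 + 2·y - 2·sin(y)], [-4·x·y - 10·x - y^2 + 5·y, -2·x^2 - 2·x·y + 5·x]].
At the point, J = [[12.000, 4.18141], [-12.000, -1.000]] (det J = 38.17686).
Solving J·Δ = −F gives Δ = (-0.469, -0.367).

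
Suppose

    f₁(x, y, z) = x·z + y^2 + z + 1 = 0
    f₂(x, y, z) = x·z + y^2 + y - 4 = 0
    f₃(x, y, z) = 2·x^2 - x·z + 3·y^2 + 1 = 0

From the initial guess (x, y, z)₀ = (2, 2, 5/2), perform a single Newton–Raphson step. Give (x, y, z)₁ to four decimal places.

At (2, 2, 5/2): F = (12.5000, 7.0000, 16.0000).
Jacobian J = [[z, 2·y, x + 1], [z, 2·y + 1, x], [4·x - z, 6·y, -x]].
At the point, J = [[2.5000, 4.0000, 3.0000], [2.5000, 5.0000, 2.0000], [5.5000, 12.0000, -2.0000]] (det J = -13.5000).
Solving J·Δ = −F gives Δ = (-16.9630, 6.6296, 1.1296).
Then the next iterate is (x, y, z)₁ = (-14.9630, 8.6296, 3.6296).

(-14.9630, 8.6296, 3.6296)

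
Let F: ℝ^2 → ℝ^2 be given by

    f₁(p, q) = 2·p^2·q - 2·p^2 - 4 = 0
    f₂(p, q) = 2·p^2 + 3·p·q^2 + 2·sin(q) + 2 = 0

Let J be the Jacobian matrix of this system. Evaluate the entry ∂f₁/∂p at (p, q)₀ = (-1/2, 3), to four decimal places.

-4.0000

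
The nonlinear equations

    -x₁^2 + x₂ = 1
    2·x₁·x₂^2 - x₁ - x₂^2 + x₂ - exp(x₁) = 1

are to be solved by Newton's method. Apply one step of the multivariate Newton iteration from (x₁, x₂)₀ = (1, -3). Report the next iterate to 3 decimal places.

(6.539, 13.079)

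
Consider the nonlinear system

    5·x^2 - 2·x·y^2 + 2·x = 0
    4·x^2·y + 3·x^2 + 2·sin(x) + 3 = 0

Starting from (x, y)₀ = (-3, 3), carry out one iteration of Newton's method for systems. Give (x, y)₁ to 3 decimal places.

(-2.027, 1.659)

At (-3, 3): F = (93.000, 137.71776).
Jacobian J = [[10·x - 2·y^2 + 2, -4·x·y], [8·x·y + 6·x + 2·cos(x), 4·x^2]].
At the point, J = [[-46.000, 36.000], [-91.97998, 36.000]] (det J = 1655.27946).
Solving J·Δ = −F gives Δ = (0.973, -1.341).
Then the next iterate is (x, y)₁ = (-2.027, 1.659).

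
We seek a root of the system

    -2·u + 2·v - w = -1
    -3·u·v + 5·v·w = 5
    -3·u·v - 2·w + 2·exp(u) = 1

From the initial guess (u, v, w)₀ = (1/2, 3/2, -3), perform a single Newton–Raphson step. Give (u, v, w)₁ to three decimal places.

At (1/2, 3/2, -3): F = (6.000, -29.750, 6.04744).
Jacobian J = [[-2, 2, -1], [-3·v, -3·u + 5·w, 5·v], [-3·v + 2·exp(u), -3·u, -2]].
At the point, J = [[-2.000, 2.000, -1.000], [-4.500, -16.500, 7.500], [-1.20256, -1.500, -2.000]] (det J = -111.44616).
Solving J·Δ = −F gives Δ = (0.833, -0.659, 3.017).
Then the next iterate is (u, v, w)₁ = (1.333, 0.841, 0.017).

(1.333, 0.841, 0.017)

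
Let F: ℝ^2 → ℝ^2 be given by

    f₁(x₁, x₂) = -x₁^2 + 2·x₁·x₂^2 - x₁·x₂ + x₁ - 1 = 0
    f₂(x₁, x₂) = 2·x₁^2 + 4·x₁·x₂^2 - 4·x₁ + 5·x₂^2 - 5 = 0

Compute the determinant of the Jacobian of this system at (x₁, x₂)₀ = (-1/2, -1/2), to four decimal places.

-1.5000

J = [[-2·x₁ + 2·x₂^2 - x₂ + 1, 4·x₁·x₂ - x₁], [4·x₁ + 4·x₂^2 - 4, 8·x₁·x₂ + 10·x₂]].
At the point, J = [[3.0000, 1.5000], [-5.0000, -3.0000]].
det J = -1.5000.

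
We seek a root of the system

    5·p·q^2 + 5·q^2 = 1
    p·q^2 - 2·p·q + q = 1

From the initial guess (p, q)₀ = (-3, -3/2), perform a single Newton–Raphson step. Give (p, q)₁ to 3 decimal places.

(-10.622, 2.142)

At (-3, -3/2): F = (-23.500, -18.250).
Jacobian J = [[5·q^2, 10·p·q + 10·q], [q^2 - 2·q, 2·p·q - 2·p + 1]].
At the point, J = [[11.250, 30.000], [5.250, 16.000]] (det J = 22.500).
Solving J·Δ = −F gives Δ = (-7.622, 3.642).
Then the next iterate is (p, q)₁ = (-10.622, 2.142).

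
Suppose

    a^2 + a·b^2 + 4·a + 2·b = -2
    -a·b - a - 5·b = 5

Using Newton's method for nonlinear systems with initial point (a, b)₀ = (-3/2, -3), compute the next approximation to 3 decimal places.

(-1.546, -1.026)

At (-3/2, -3): F = (-21.250, 7.000).
Jacobian J = [[2·a + b^2 + 4, 2·a·b + 2], [-b - 1, -a - 5]].
At the point, J = [[10.000, 11.000], [2.000, -3.500]] (det J = -57.000).
Solving J·Δ = −F gives Δ = (-0.046, 1.974).
Then the next iterate is (a, b)₁ = (-1.546, -1.026).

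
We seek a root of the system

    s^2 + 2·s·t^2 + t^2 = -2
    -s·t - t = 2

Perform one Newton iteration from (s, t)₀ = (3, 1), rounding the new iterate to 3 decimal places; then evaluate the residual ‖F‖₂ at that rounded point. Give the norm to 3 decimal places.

At (3, 1): F = (18.000, -6.000).
Jacobian J = [[2·s + 2·t^2, 4·s·t + 2·t], [-t, -s - 1]].
At the point, J = [[8.000, 14.000], [-1.000, -4.000]] (det J = -18.000).
Solving J·Δ = −F gives Δ = (0.667, -1.667).
Then the next iterate is (s, t)₁ = (3.667, -0.667).
Re-evaluating at (3.667, -0.667): F = (19.15459, 1.11289), so ‖F‖₂ = 19.187.

19.187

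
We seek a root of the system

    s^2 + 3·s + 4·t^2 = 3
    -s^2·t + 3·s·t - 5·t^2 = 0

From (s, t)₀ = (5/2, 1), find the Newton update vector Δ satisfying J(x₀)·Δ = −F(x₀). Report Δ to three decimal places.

At (5/2, 1): F = (14.750, -3.750).
Jacobian J = [[2·s + 3, 8·t], [-2·s·t + 3·t, -s^2 + 3·s - 10·t]].
At the point, J = [[8.000, 8.000], [-2.000, -8.750]] (det J = -54.000).
Solving J·Δ = −F gives Δ = (-1.834, -0.009).

(-1.834, -0.009)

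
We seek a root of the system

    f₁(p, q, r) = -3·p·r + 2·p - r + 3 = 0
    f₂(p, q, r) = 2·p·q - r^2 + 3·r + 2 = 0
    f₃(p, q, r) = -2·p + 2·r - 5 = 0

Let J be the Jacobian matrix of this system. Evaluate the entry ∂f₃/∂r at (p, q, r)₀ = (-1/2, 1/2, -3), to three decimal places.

2.000

∂f₃/∂r = 2.
At (-1/2, 1/2, -3) this is 2.000.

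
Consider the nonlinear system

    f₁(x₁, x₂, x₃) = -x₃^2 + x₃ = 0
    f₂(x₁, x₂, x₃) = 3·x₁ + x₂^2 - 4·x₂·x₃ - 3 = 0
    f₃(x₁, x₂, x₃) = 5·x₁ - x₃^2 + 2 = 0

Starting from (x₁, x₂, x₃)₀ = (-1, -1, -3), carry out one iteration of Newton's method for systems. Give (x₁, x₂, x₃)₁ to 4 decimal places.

At (-1, -1, -3): F = (-12.0000, -17.0000, -12.0000).
Jacobian J = [[0, 0, -2·x₃ + 1], [3, 2·x₂ - 4·x₃, -4·x₂], [5, 0, -2·x₃]].
At the point, J = [[0.0000, 0.0000, 7.0000], [3.0000, 10.0000, 4.0000], [5.0000, 0.0000, 6.0000]] (det J = -350.0000).
Solving J·Δ = −F gives Δ = (0.3429, 0.9114, 1.7143).
Then the next iterate is (x₁, x₂, x₃)₁ = (-0.6571, -0.0886, -1.2857).

(-0.6571, -0.0886, -1.2857)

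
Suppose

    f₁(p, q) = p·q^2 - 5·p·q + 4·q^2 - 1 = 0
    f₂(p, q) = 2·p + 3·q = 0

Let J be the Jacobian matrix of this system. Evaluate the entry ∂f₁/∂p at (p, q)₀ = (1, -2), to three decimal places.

∂f₁/∂p = q^2 - 5·q.
At (1, -2) this is 14.000.

14.000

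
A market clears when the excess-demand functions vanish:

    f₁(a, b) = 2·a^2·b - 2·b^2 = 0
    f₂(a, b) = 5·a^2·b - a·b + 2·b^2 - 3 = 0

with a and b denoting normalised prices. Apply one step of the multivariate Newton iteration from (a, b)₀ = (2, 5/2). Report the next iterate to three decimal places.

At (2, 5/2): F = (7.500, 54.500).
Jacobian J = [[4·a·b, 2·a^2 - 4·b], [10·a·b - b, 5·a^2 - a + 4·b]].
At the point, J = [[20.000, -2.000], [47.500, 28.000]] (det J = 655.000).
Solving J·Δ = −F gives Δ = (-0.487, -1.120).
Then the next iterate is (a, b)₁ = (1.513, 1.380).

(1.513, 1.380)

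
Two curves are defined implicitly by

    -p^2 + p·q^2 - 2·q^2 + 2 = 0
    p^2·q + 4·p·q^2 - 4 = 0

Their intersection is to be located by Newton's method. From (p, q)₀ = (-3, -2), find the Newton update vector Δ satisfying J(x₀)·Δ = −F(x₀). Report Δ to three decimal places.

At (-3, -2): F = (-27.000, -70.000).
Jacobian J = [[-2·p + q^2, 2·p·q - 4·q], [2·p·q + 4·q^2, p^2 + 8·p·q]].
At the point, J = [[10.000, 20.000], [28.000, 57.000]] (det J = 10.000).
Solving J·Δ = −F gives Δ = (13.900, -5.600).

(13.900, -5.600)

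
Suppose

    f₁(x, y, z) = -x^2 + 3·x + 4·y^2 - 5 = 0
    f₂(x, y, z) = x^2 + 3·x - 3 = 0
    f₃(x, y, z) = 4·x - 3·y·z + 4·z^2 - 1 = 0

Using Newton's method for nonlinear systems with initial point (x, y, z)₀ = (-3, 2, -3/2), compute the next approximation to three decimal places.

At (-3, 2, -3/2): F = (-7.000, -3.000, 5.000).
Jacobian J = [[-2·x + 3, 8·y, 0], [2·x + 3, 0, 0], [4, -3·z, -3·y + 8·z]].
At the point, J = [[9.000, 16.000, 0.000], [-3.000, 0.000, 0.000], [4.000, 4.500, -18.000]] (det J = -864.000).
Solving J·Δ = −F gives Δ = (-1.000, 1.000, 0.306).
Then the next iterate is (x, y, z)₁ = (-4.000, 3.000, -1.194).

(-4.000, 3.000, -1.194)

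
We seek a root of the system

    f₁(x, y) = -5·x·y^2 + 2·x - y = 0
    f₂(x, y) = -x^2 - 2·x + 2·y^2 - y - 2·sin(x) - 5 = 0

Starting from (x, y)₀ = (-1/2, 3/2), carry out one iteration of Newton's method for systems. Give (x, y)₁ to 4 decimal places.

(0.1181, 1.8988)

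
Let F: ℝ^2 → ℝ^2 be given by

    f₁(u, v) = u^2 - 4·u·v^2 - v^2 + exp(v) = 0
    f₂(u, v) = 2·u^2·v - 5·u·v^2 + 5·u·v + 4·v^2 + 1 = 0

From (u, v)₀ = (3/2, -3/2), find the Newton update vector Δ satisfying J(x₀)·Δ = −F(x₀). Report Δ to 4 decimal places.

(-0.5049, 0.4828)

At (3/2, -3/2): F = (-13.276870, -24.8750).
Jacobian J = [[2·u - 4·v^2, -8·u·v - 2·v + exp(v)], [4·u·v - 5·v^2 + 5·v, 2·u^2 - 10·u·v + 5·u + 8·v]].
At the point, J = [[-6.0000, 21.223130], [-27.7500, 22.5000]] (det J = 453.941862).
Solving J·Δ = −F gives Δ = (-0.5049, 0.4828).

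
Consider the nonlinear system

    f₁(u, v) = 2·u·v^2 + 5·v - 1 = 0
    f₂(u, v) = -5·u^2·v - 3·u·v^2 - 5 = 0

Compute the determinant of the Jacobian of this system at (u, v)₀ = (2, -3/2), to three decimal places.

153.750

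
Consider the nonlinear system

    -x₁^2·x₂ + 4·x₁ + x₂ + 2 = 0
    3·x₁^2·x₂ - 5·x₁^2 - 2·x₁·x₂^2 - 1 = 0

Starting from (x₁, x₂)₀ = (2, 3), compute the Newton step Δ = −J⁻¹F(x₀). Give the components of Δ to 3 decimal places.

(0.833, -1.889)

At (2, 3): F = (1.000, -21.000).
Jacobian J = [[-2·x₁·x₂ + 4, -x₁^2 + 1], [6·x₁·x₂ - 10·x₁ - 2·x₂^2, 3·x₁^2 - 4·x₁·x₂]].
At the point, J = [[-8.000, -3.000], [-2.000, -12.000]] (det J = 90.000).
Solving J·Δ = −F gives Δ = (0.833, -1.889).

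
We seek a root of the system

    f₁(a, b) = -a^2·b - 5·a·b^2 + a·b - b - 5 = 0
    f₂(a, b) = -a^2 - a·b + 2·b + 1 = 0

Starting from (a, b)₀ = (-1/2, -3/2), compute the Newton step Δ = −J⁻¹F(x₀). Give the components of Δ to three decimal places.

(-1.570, 2.770)

At (-1/2, -3/2): F = (3.250, -3.000).
Jacobian J = [[-2·a·b - 5·b^2 + b, -a^2 - 10·a·b + a - 1], [-2·a - b, -a + 2]].
At the point, J = [[-14.250, -9.250], [2.500, 2.500]] (det J = -12.500).
Solving J·Δ = −F gives Δ = (-1.570, 2.770).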